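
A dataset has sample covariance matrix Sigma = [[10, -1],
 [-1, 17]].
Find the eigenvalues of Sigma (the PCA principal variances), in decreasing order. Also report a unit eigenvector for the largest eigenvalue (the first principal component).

Step 1 — characteristic polynomial of 2×2 Sigma:
  det(Sigma - λI) = λ² - trace · λ + det = 0.
  trace = 10 + 17 = 27, det = 10·17 - (-1)² = 169.
Step 2 — discriminant:
  Δ = trace² - 4·det = 729 - 676 = 53.
Step 3 — eigenvalues:
  λ = (trace ± √Δ)/2 = (27 ± 7.2801)/2,
  λ_1 = 17.1401,  λ_2 = 9.8599.

Step 4 — unit eigenvector for λ_1: solve (Sigma - λ_1 I)v = 0. First row:
  (10 - 17.1401)·v_x + (-1)·v_y = 0, i.e. (-7.1401)·v_x + (-1)·v_y = 0,
  so v ∝ (b, λ_1 - a) = (-1, 7.1401); multiply by -1 so the first entry is positive: u = (1, -7.1401).
  ||u|| = √((1)² + (-7.1401)²) = √(51.9804) ≈ 7.2097,
  v_1 = u/||u|| ≈ (0.1387, -0.9903) (||v_1|| = 1).

λ_1 = 17.1401,  λ_2 = 9.8599;  v_1 ≈ (0.1387, -0.9903)


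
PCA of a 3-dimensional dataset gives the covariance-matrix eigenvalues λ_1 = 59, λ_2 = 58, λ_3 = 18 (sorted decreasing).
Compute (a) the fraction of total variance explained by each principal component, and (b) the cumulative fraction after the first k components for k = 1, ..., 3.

Step 1 — total variance = trace(Sigma) = Σ λ_i = 59 + 58 + 18 = 135.

Step 2 — fraction explained by component i = λ_i / Σ λ:
  PC1: 59/135 = 0.437
  PC2: 58/135 = 0.4296
  PC3: 18/135 = 0.1333

Step 3 — cumulative fraction after k components = (λ_1 + ... + λ_k) / Σ λ:
  k = 1: 59/135 = 0.437
  k = 2: (59 + 58)/135 = 117/135 = 0.8667
  k = 3: (59 + 58 + 18)/135 = 135/135 = 1

Summary (fraction, with percent):

explained: PC1 0.437 (43.7%), PC2 0.4296 (42.96%), PC3 0.1333 (13.33%);  cumulative: 0.437, 0.8667, 1


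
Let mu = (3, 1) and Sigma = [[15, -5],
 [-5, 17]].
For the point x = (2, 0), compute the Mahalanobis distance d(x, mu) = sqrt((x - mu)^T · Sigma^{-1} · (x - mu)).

Step 1 — centre the observation: (x - mu) = (-1, -1).

Step 2 — invert Sigma. det(Sigma) = 15·17 - (-5)² = 230.
  Sigma^{-1} = (1/det) · [[d, -b], [-b, a]] = [[0.0739, 0.0217],
 [0.0217, 0.0652]].

Step 3 — form the quadratic (x - mu)^T · Sigma^{-1} · (x - mu):
  Sigma^{-1} · (x - mu) = (-0.0957, -0.087).
  (x - mu)^T · [Sigma^{-1} · (x - mu)] = (-1)·(-0.0957) + (-1)·(-0.087) = 0.1826.

Step 4 — take square root: d = √(0.1826) ≈ 0.4273.

d(x, mu) = √(0.1826) ≈ 0.4273


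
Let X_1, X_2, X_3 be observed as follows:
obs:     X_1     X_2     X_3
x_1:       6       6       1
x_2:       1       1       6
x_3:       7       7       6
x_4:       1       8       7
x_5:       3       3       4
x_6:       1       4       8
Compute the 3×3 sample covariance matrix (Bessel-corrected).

Step 1 — column means:
  mean(X_1) = (6 + 1 + 7 + 1 + 3 + 1) / 6 = 19/6 = 3.1667
  mean(X_2) = (6 + 1 + 7 + 8 + 3 + 4) / 6 = 29/6 = 4.8333
  mean(X_3) = (1 + 6 + 6 + 7 + 4 + 8) / 6 = 32/6 = 5.3333

Step 2 — sample covariance S[i,j] = (1/(n-1)) · Σ_k (x_{k,i} - mean_i) · (x_{k,j} - mean_j), with n-1 = 5.
  S[X_1,X_1] = ((2.8333)·(2.8333) + (-2.1667)·(-2.1667) + (3.8333)·(3.8333) + (-2.1667)·(-2.1667) + (-0.1667)·(-0.1667) + (-2.1667)·(-2.1667)) / 5 = 36.8333/5 = 7.3667
  S[X_1,X_2] = ((2.8333)·(1.1667) + (-2.1667)·(-3.8333) + (3.8333)·(2.1667) + (-2.1667)·(3.1667) + (-0.1667)·(-1.8333) + (-2.1667)·(-0.8333)) / 5 = 15.1667/5 = 3.0333
  S[X_1,X_3] = ((2.8333)·(-4.3333) + (-2.1667)·(0.6667) + (3.8333)·(0.6667) + (-2.1667)·(1.6667) + (-0.1667)·(-1.3333) + (-2.1667)·(2.6667)) / 5 = -20.3333/5 = -4.0667
  S[X_2,X_2] = ((1.1667)·(1.1667) + (-3.8333)·(-3.8333) + (2.1667)·(2.1667) + (3.1667)·(3.1667) + (-1.8333)·(-1.8333) + (-0.8333)·(-0.8333)) / 5 = 34.8333/5 = 6.9667
  S[X_2,X_3] = ((1.1667)·(-4.3333) + (-3.8333)·(0.6667) + (2.1667)·(0.6667) + (3.1667)·(1.6667) + (-1.8333)·(-1.3333) + (-0.8333)·(2.6667)) / 5 = -0.6667/5 = -0.1333
  S[X_3,X_3] = ((-4.3333)·(-4.3333) + (0.6667)·(0.6667) + (0.6667)·(0.6667) + (1.6667)·(1.6667) + (-1.3333)·(-1.3333) + (2.6667)·(2.6667)) / 5 = 31.3333/5 = 6.2667

S is symmetric (S[j,i] = S[i,j]). Assembling:

S = [[7.3667, 3.0333, -4.0667],
 [3.0333, 6.9667, -0.1333],
 [-4.0667, -0.1333, 6.2667]]


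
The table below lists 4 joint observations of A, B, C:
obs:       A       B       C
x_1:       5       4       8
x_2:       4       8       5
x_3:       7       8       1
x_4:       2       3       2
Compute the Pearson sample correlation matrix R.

Step 1 — column means:
  mean(A) = (5 + 4 + 7 + 2) / 4 = 18/4 = 4.5
  mean(B) = (4 + 8 + 8 + 3) / 4 = 23/4 = 5.75
  mean(C) = (8 + 5 + 1 + 2) / 4 = 16/4 = 4

Step 2 — sample variances and covariances s[i,j] = (1/(n-1)) · Σ_k (x_{k,i} - mean_i) · (x_{k,j} - mean_j), with n-1 = 3:
  s[A,A] = ((0.5)·(0.5) + (-0.5)·(-0.5) + (2.5)·(2.5) + (-2.5)·(-2.5)) / 3 = 13/3 = 4.3333
  s[A,B] = ((0.5)·(-1.75) + (-0.5)·(2.25) + (2.5)·(2.25) + (-2.5)·(-2.75)) / 3 = 10.5/3 = 3.5
  s[A,C] = ((0.5)·(4) + (-0.5)·(1) + (2.5)·(-3) + (-2.5)·(-2)) / 3 = -1/3 = -0.3333
  s[B,B] = ((-1.75)·(-1.75) + (2.25)·(2.25) + (2.25)·(2.25) + (-2.75)·(-2.75)) / 3 = 20.75/3 = 6.9167
  s[B,C] = ((-1.75)·(4) + (2.25)·(1) + (2.25)·(-3) + (-2.75)·(-2)) / 3 = -6/3 = -2
  s[C,C] = ((4)·(4) + (1)·(1) + (-3)·(-3) + (-2)·(-2)) / 3 = 30/3 = 10
  Sample standard deviations s_i = √(s[i,i]):
  s(A) = √(4.3333) = 2.0817
  s(B) = √(6.9167) = 2.63
  s(C) = √(10) = 3.1623

Step 3 — r_{ij} = s_{ij} / (s_i · s_j):
  r[A,A] = 1 (diagonal).
  r[A,B] = 3.5 / (2.0817 · 2.63) = 3.5 / 5.4747 = 0.6393
  r[A,C] = -0.3333 / (2.0817 · 3.1623) = -0.3333 / 6.5828 = -0.0506
  r[B,B] = 1 (diagonal).
  r[B,C] = -2 / (2.63 · 3.1623) = -2 / 8.3166 = -0.2405
  r[C,C] = 1 (diagonal).

R is symmetric with unit diagonal. Assembling:

R = [[1, 0.6393, -0.0506],
 [0.6393, 1, -0.2405],
 [-0.0506, -0.2405, 1]]


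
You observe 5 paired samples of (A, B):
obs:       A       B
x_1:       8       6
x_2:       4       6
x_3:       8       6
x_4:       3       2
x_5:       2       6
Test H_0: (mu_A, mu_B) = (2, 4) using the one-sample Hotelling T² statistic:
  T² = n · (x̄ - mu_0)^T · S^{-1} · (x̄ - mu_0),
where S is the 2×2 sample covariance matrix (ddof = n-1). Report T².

Step 1 — sample mean vector:
  mean(A) = (8 + 4 + 8 + 3 + 2) / 5 = 25/5 = 5
  mean(B) = (6 + 6 + 6 + 2 + 6) / 5 = 26/5 = 5.2
  x̄ = (5, 5.2),  deviation x̄ - mu_0 = (5, 5.2) - (2, 4) = (3, 1.2).

Step 2 — sample covariance matrix, S[i,j] = (1/(n-1)) · Σ_k (x_{k,i} - mean_i) · (x_{k,j} - mean_j), divisor n-1 = 4:
  S[A,A] = ((3)·(3) + (-1)·(-1) + (3)·(3) + (-2)·(-2) + (-3)·(-3)) / 4 = 32/4 = 8
  S[A,B] = ((3)·(0.8) + (-1)·(0.8) + (3)·(0.8) + (-2)·(-3.2) + (-3)·(0.8)) / 4 = 8/4 = 2
  S[B,B] = ((0.8)·(0.8) + (0.8)·(0.8) + (0.8)·(0.8) + (-3.2)·(-3.2) + (0.8)·(0.8)) / 4 = 12.8/4 = 3.2
  S = [[8, 2],
 [2, 3.2]].

Step 3 — invert S. det(S) = 8·3.2 - (2)² = 21.6.
  S^{-1} = (1/det) · [[d, -b], [-b, a]] = [[0.1481, -0.0926],
 [-0.0926, 0.3704]].

Step 4 — quadratic form (x̄ - mu_0)^T · S^{-1} · (x̄ - mu_0):
  S^{-1} · (x̄ - mu_0) = (0.3333, 0.1667),
  (x̄ - mu_0)^T · [...] = (3)·(0.3333) + (1.2)·(0.1667) = 1.2.

Step 5 — scale by n: T² = 5 · 1.2 = 6.

T² ≈ 6


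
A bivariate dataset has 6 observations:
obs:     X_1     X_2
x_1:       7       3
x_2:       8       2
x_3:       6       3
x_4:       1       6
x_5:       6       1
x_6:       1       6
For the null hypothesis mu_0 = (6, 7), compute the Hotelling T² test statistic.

Step 1 — sample mean vector:
  mean(X_1) = (7 + 8 + 6 + 1 + 6 + 1) / 6 = 29/6 = 4.8333
  mean(X_2) = (3 + 2 + 3 + 6 + 1 + 6) / 6 = 21/6 = 3.5
  x̄ = (4.8333, 3.5),  deviation x̄ - mu_0 = (4.8333, 3.5) - (6, 7) = (-1.1667, -3.5).

Step 2 — sample covariance matrix, S[i,j] = (1/(n-1)) · Σ_k (x_{k,i} - mean_i) · (x_{k,j} - mean_j), divisor n-1 = 5:
  S[X_1,X_1] = ((2.1667)·(2.1667) + (3.1667)·(3.1667) + (1.1667)·(1.1667) + (-3.8333)·(-3.8333) + (1.1667)·(1.1667) + (-3.8333)·(-3.8333)) / 5 = 46.8333/5 = 9.3667
  S[X_1,X_2] = ((2.1667)·(-0.5) + (3.1667)·(-1.5) + (1.1667)·(-0.5) + (-3.8333)·(2.5) + (1.1667)·(-2.5) + (-3.8333)·(2.5)) / 5 = -28.5/5 = -5.7
  S[X_2,X_2] = ((-0.5)·(-0.5) + (-1.5)·(-1.5) + (-0.5)·(-0.5) + (2.5)·(2.5) + (-2.5)·(-2.5) + (2.5)·(2.5)) / 5 = 21.5/5 = 4.3
  S = [[9.3667, -5.7],
 [-5.7, 4.3]].

Step 3 — invert S. det(S) = 9.3667·4.3 - (-5.7)² = 7.7867.
  S^{-1} = (1/det) · [[d, -b], [-b, a]] = [[0.5522, 0.732],
 [0.732, 1.2029]].

Step 4 — quadratic form (x̄ - mu_0)^T · S^{-1} · (x̄ - mu_0):
  S^{-1} · (x̄ - mu_0) = (-3.2063, -5.0642),
  (x̄ - mu_0)^T · [...] = (-1.1667)·(-3.2063) + (-3.5)·(-5.0642) = 21.4655.

Step 5 — scale by n: T² = 6 · 21.4655 = 128.7928.

T² ≈ 128.7928


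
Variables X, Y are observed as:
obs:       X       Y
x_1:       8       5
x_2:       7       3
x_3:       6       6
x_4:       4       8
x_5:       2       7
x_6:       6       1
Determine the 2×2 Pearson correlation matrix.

Step 1 — column means:
  mean(X) = (8 + 7 + 6 + 4 + 2 + 6) / 6 = 33/6 = 5.5
  mean(Y) = (5 + 3 + 6 + 8 + 7 + 1) / 6 = 30/6 = 5

Step 2 — sample variances and covariances s[i,j] = (1/(n-1)) · Σ_k (x_{k,i} - mean_i) · (x_{k,j} - mean_j), with n-1 = 5:
  s[X,X] = ((2.5)·(2.5) + (1.5)·(1.5) + (0.5)·(0.5) + (-1.5)·(-1.5) + (-3.5)·(-3.5) + (0.5)·(0.5)) / 5 = 23.5/5 = 4.7
  s[X,Y] = ((2.5)·(0) + (1.5)·(-2) + (0.5)·(1) + (-1.5)·(3) + (-3.5)·(2) + (0.5)·(-4)) / 5 = -16/5 = -3.2
  s[Y,Y] = ((0)·(0) + (-2)·(-2) + (1)·(1) + (3)·(3) + (2)·(2) + (-4)·(-4)) / 5 = 34/5 = 6.8
  Sample standard deviations s_i = √(s[i,i]):
  s(X) = √(4.7) = 2.1679
  s(Y) = √(6.8) = 2.6077

Step 3 — r_{ij} = s_{ij} / (s_i · s_j):
  r[X,X] = 1 (diagonal).
  r[X,Y] = -3.2 / (2.1679 · 2.6077) = -3.2 / 5.6533 = -0.566
  r[Y,Y] = 1 (diagonal).

R is symmetric with unit diagonal. Assembling:

R = [[1, -0.566],
 [-0.566, 1]]


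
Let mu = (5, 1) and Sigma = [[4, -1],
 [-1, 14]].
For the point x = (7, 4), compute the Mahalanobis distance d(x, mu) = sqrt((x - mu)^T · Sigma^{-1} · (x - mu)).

Step 1 — centre the observation: (x - mu) = (2, 3).

Step 2 — invert Sigma. det(Sigma) = 4·14 - (-1)² = 55.
  Sigma^{-1} = (1/det) · [[d, -b], [-b, a]] = [[0.2545, 0.0182],
 [0.0182, 0.0727]].

Step 3 — form the quadratic (x - mu)^T · Sigma^{-1} · (x - mu):
  Sigma^{-1} · (x - mu) = (0.5636, 0.2545).
  (x - mu)^T · [Sigma^{-1} · (x - mu)] = (2)·(0.5636) + (3)·(0.2545) = 1.8909.

Step 4 — take square root: d = √(1.8909) ≈ 1.3751.

d(x, mu) = √(1.8909) ≈ 1.3751


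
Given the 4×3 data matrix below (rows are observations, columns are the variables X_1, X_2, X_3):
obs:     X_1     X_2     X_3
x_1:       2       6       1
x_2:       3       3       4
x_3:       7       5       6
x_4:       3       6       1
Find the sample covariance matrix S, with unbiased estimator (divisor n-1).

Step 1 — column means:
  mean(X_1) = (2 + 3 + 7 + 3) / 4 = 15/4 = 3.75
  mean(X_2) = (6 + 3 + 5 + 6) / 4 = 20/4 = 5
  mean(X_3) = (1 + 4 + 6 + 1) / 4 = 12/4 = 3

Step 2 — sample covariance S[i,j] = (1/(n-1)) · Σ_k (x_{k,i} - mean_i) · (x_{k,j} - mean_j), with n-1 = 3.
  S[X_1,X_1] = ((-1.75)·(-1.75) + (-0.75)·(-0.75) + (3.25)·(3.25) + (-0.75)·(-0.75)) / 3 = 14.75/3 = 4.9167
  S[X_1,X_2] = ((-1.75)·(1) + (-0.75)·(-2) + (3.25)·(0) + (-0.75)·(1)) / 3 = -1/3 = -0.3333
  S[X_1,X_3] = ((-1.75)·(-2) + (-0.75)·(1) + (3.25)·(3) + (-0.75)·(-2)) / 3 = 14/3 = 4.6667
  S[X_2,X_2] = ((1)·(1) + (-2)·(-2) + (0)·(0) + (1)·(1)) / 3 = 6/3 = 2
  S[X_2,X_3] = ((1)·(-2) + (-2)·(1) + (0)·(3) + (1)·(-2)) / 3 = -6/3 = -2
  S[X_3,X_3] = ((-2)·(-2) + (1)·(1) + (3)·(3) + (-2)·(-2)) / 3 = 18/3 = 6

S is symmetric (S[j,i] = S[i,j]). Assembling:

S = [[4.9167, -0.3333, 4.6667],
 [-0.3333, 2, -2],
 [4.6667, -2, 6]]


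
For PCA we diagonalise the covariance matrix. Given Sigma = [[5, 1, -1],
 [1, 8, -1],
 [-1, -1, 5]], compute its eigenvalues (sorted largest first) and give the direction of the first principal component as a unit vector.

Step 1 — characteristic polynomial p(λ) = det(λI - Sigma) = λ³ - tr·λ² + c_1·λ - det, where tr = trace, c_1 = sum of the principal 2×2 minors, det = det(Sigma):
  tr = 5 + 8 + 5 = 18,
  c_1 = (5·8 - (1)²) + (5·5 - (-1)²) + (8·5 - (-1)²) = 39 + 24 + 39 = 102,
  det = 5·(8·5 - (-1)²) - (1)·((1)·5 - (-1)·(-1)) + (-1)·((1)·(-1) - 8·(-1)) = 5·(39) - (1)·(4) + (-1)·(7) = 184.
  So p(λ) = λ³ - 18λ² + 102λ - 184.
Step 2 — look for an integer root (rational root theorem: any rational root is an integer divisor of 184). Testing λ = 4:
  p(4) = 64 - 288 + 408 - 184 = 0  ✓
  Dividing out (λ - 4): p(λ) = (λ - 4)(λ² - 14λ + 46).
Step 3 — remaining eigenvalues from the quadratic λ² - 14λ + 46 = 0:
  Δ = 14² - 4·46 = 196 - 184 = 12,  λ = (14 ± √12)/2 = (14 ± 3.4641)/2 ≈ 8.7321 or 5.2679.
  Sorted: λ_1 = 8.7321,  λ_2 = 5.2679,  λ_3 = 4  (check: sum = 18 = tr ✓).

Step 4 — unit eigenvector for λ_1 ≈ 8.7321: v spans the null space of (Sigma - λ_1 I), whose rows are
  r_1 = (-3.7321, 1, -1),  r_2 = (1, -0.7321, -1),  r_3 = (-1, -1, -3.7321).
  v is orthogonal to every row, so take v ∝ r_1 × r_2 = ((1)·(-1) - (-1)·(-0.7321), (-1)·(1) - (-3.7321)·(-1), (-3.7321)·(-0.7321) - (1)·(1)) ≈ (-1.7321, -4.7321, 1.7321).
  Rescale (multiply by -1 so the first nonzero entry is positive): u = (1.7321, 4.7321, -1.7321).
  ||u|| = √((1.7321)² + (4.7321)² + (-1.7321)²) = √(28.3923) ≈ 5.3284,  v_1 = u/||u|| ≈ (0.3251, 0.8881, -0.3251) (||v_1|| = 1).

λ_1 = 8.7321,  λ_2 = 5.2679,  λ_3 = 4;  v_1 ≈ (0.3251, 0.8881, -0.3251)


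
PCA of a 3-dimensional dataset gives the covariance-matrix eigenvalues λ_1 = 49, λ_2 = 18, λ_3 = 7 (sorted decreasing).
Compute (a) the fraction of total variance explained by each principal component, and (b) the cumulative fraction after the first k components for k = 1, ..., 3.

Step 1 — total variance = trace(Sigma) = Σ λ_i = 49 + 18 + 7 = 74.

Step 2 — fraction explained by component i = λ_i / Σ λ:
  PC1: 49/74 = 0.6622
  PC2: 18/74 = 0.2432
  PC3: 7/74 = 0.0946

Step 3 — cumulative fraction after k components = (λ_1 + ... + λ_k) / Σ λ:
  k = 1: 49/74 = 0.6622
  k = 2: (49 + 18)/74 = 67/74 = 0.9054
  k = 3: (49 + 18 + 7)/74 = 74/74 = 1

Summary (fraction, with percent):

explained: PC1 0.6622 (66.22%), PC2 0.2432 (24.32%), PC3 0.0946 (9.46%);  cumulative: 0.6622, 0.9054, 1


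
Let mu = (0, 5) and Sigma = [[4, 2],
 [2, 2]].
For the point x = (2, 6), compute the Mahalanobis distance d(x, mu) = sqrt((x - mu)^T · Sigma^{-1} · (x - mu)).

Step 1 — centre the observation: (x - mu) = (2, 1).

Step 2 — invert Sigma. det(Sigma) = 4·2 - (2)² = 4.
  Sigma^{-1} = (1/det) · [[d, -b], [-b, a]] = [[0.5, -0.5],
 [-0.5, 1]].

Step 3 — form the quadratic (x - mu)^T · Sigma^{-1} · (x - mu):
  Sigma^{-1} · (x - mu) = (0.5, 0).
  (x - mu)^T · [Sigma^{-1} · (x - mu)] = (2)·(0.5) + (1)·(0) = 1.

Step 4 — take square root: d = √(1) ≈ 1.

d(x, mu) = √(1) ≈ 1


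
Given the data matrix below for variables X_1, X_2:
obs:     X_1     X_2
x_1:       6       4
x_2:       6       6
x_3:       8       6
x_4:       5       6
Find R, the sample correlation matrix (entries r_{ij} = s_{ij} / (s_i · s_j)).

Step 1 — column means:
  mean(X_1) = (6 + 6 + 8 + 5) / 4 = 25/4 = 6.25
  mean(X_2) = (4 + 6 + 6 + 6) / 4 = 22/4 = 5.5

Step 2 — sample variances and covariances s[i,j] = (1/(n-1)) · Σ_k (x_{k,i} - mean_i) · (x_{k,j} - mean_j), with n-1 = 3:
  s[X_1,X_1] = ((-0.25)·(-0.25) + (-0.25)·(-0.25) + (1.75)·(1.75) + (-1.25)·(-1.25)) / 3 = 4.75/3 = 1.5833
  s[X_1,X_2] = ((-0.25)·(-1.5) + (-0.25)·(0.5) + (1.75)·(0.5) + (-1.25)·(0.5)) / 3 = 0.5/3 = 0.1667
  s[X_2,X_2] = ((-1.5)·(-1.5) + (0.5)·(0.5) + (0.5)·(0.5) + (0.5)·(0.5)) / 3 = 3/3 = 1
  Sample standard deviations s_i = √(s[i,i]):
  s(X_1) = √(1.5833) = 1.2583
  s(X_2) = √(1) = 1

Step 3 — r_{ij} = s_{ij} / (s_i · s_j):
  r[X_1,X_1] = 1 (diagonal).
  r[X_1,X_2] = 0.1667 / (1.2583 · 1) = 0.1667 / 1.2583 = 0.1325
  r[X_2,X_2] = 1 (diagonal).

R is symmetric with unit diagonal. Assembling:

R = [[1, 0.1325],
 [0.1325, 1]]


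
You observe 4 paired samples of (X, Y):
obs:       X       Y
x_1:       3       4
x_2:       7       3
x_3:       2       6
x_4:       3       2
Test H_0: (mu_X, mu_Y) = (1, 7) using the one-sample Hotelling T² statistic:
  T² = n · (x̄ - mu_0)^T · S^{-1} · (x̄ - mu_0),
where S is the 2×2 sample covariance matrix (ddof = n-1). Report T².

Step 1 — sample mean vector:
  mean(X) = (3 + 7 + 2 + 3) / 4 = 15/4 = 3.75
  mean(Y) = (4 + 3 + 6 + 2) / 4 = 15/4 = 3.75
  x̄ = (3.75, 3.75),  deviation x̄ - mu_0 = (3.75, 3.75) - (1, 7) = (2.75, -3.25).

Step 2 — sample covariance matrix, S[i,j] = (1/(n-1)) · Σ_k (x_{k,i} - mean_i) · (x_{k,j} - mean_j), divisor n-1 = 3:
  S[X,X] = ((-0.75)·(-0.75) + (3.25)·(3.25) + (-1.75)·(-1.75) + (-0.75)·(-0.75)) / 3 = 14.75/3 = 4.9167
  S[X,Y] = ((-0.75)·(0.25) + (3.25)·(-0.75) + (-1.75)·(2.25) + (-0.75)·(-1.75)) / 3 = -5.25/3 = -1.75
  S[Y,Y] = ((0.25)·(0.25) + (-0.75)·(-0.75) + (2.25)·(2.25) + (-1.75)·(-1.75)) / 3 = 8.75/3 = 2.9167
  S = [[4.9167, -1.75],
 [-1.75, 2.9167]].

Step 3 — invert S. det(S) = 4.9167·2.9167 - (-1.75)² = 11.2778.
  S^{-1} = (1/det) · [[d, -b], [-b, a]] = [[0.2586, 0.1552],
 [0.1552, 0.436]].

Step 4 — quadratic form (x̄ - mu_0)^T · S^{-1} · (x̄ - mu_0):
  S^{-1} · (x̄ - mu_0) = (0.2069, -0.9901),
  (x̄ - mu_0)^T · [...] = (2.75)·(0.2069) + (-3.25)·(-0.9901) = 3.7869.

Step 5 — scale by n: T² = 4 · 3.7869 = 15.1478.

T² ≈ 15.1478


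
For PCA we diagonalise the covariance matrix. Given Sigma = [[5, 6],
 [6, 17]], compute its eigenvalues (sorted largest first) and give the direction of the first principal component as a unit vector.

Step 1 — characteristic polynomial of 2×2 Sigma:
  det(Sigma - λI) = λ² - trace · λ + det = 0.
  trace = 5 + 17 = 22, det = 5·17 - (6)² = 49.
Step 2 — discriminant:
  Δ = trace² - 4·det = 484 - 196 = 288.
Step 3 — eigenvalues:
  λ = (trace ± √Δ)/2 = (22 ± 16.9706)/2,
  λ_1 = 19.4853,  λ_2 = 2.5147.

Step 4 — unit eigenvector for λ_1: solve (Sigma - λ_1 I)v = 0. First row:
  (5 - 19.4853)·v_x + (6)·v_y = 0, i.e. (-14.4853)·v_x + (6)·v_y = 0,
  so v ∝ (b, λ_1 - a) = (6, 14.4853) = u.
  ||u|| = √((6)² + (14.4853)²) = √(245.8234) ≈ 15.6788,
  v_1 = u/||u|| ≈ (0.3827, 0.9239) (||v_1|| = 1).

λ_1 = 19.4853,  λ_2 = 2.5147;  v_1 ≈ (0.3827, 0.9239)


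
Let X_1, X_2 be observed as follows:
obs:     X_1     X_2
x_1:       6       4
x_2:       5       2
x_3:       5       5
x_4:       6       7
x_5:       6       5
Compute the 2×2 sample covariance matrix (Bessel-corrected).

Step 1 — column means:
  mean(X_1) = (6 + 5 + 5 + 6 + 6) / 5 = 28/5 = 5.6
  mean(X_2) = (4 + 2 + 5 + 7 + 5) / 5 = 23/5 = 4.6

Step 2 — sample covariance S[i,j] = (1/(n-1)) · Σ_k (x_{k,i} - mean_i) · (x_{k,j} - mean_j), with n-1 = 4.
  S[X_1,X_1] = ((0.4)·(0.4) + (-0.6)·(-0.6) + (-0.6)·(-0.6) + (0.4)·(0.4) + (0.4)·(0.4)) / 4 = 1.2/4 = 0.3
  S[X_1,X_2] = ((0.4)·(-0.6) + (-0.6)·(-2.6) + (-0.6)·(0.4) + (0.4)·(2.4) + (0.4)·(0.4)) / 4 = 2.2/4 = 0.55
  S[X_2,X_2] = ((-0.6)·(-0.6) + (-2.6)·(-2.6) + (0.4)·(0.4) + (2.4)·(2.4) + (0.4)·(0.4)) / 4 = 13.2/4 = 3.3

S is symmetric (S[j,i] = S[i,j]). Assembling:

S = [[0.3, 0.55],
 [0.55, 3.3]]


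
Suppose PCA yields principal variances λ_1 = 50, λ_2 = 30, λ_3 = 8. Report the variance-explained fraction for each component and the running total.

Step 1 — total variance = trace(Sigma) = Σ λ_i = 50 + 30 + 8 = 88.

Step 2 — fraction explained by component i = λ_i / Σ λ:
  PC1: 50/88 = 0.5682
  PC2: 30/88 = 0.3409
  PC3: 8/88 = 0.0909

Step 3 — cumulative fraction after k components = (λ_1 + ... + λ_k) / Σ λ:
  k = 1: 50/88 = 0.5682
  k = 2: (50 + 30)/88 = 80/88 = 0.9091
  k = 3: (50 + 30 + 8)/88 = 88/88 = 1

Summary (fraction, with percent):

explained: PC1 0.5682 (56.82%), PC2 0.3409 (34.09%), PC3 0.0909 (9.09%);  cumulative: 0.5682, 0.9091, 1


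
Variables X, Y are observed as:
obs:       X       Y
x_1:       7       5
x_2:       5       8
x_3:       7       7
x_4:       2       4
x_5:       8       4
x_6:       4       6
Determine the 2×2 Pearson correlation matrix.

Step 1 — column means:
  mean(X) = (7 + 5 + 7 + 2 + 8 + 4) / 6 = 33/6 = 5.5
  mean(Y) = (5 + 8 + 7 + 4 + 4 + 6) / 6 = 34/6 = 5.6667

Step 2 — sample variances and covariances s[i,j] = (1/(n-1)) · Σ_k (x_{k,i} - mean_i) · (x_{k,j} - mean_j), with n-1 = 5:
  s[X,X] = ((1.5)·(1.5) + (-0.5)·(-0.5) + (1.5)·(1.5) + (-3.5)·(-3.5) + (2.5)·(2.5) + (-1.5)·(-1.5)) / 5 = 25.5/5 = 5.1
  s[X,Y] = ((1.5)·(-0.6667) + (-0.5)·(2.3333) + (1.5)·(1.3333) + (-3.5)·(-1.6667) + (2.5)·(-1.6667) + (-1.5)·(0.3333)) / 5 = 1/5 = 0.2
  s[Y,Y] = ((-0.6667)·(-0.6667) + (2.3333)·(2.3333) + (1.3333)·(1.3333) + (-1.6667)·(-1.6667) + (-1.6667)·(-1.6667) + (0.3333)·(0.3333)) / 5 = 13.3333/5 = 2.6667
  Sample standard deviations s_i = √(s[i,i]):
  s(X) = √(5.1) = 2.2583
  s(Y) = √(2.6667) = 1.633

Step 3 — r_{ij} = s_{ij} / (s_i · s_j):
  r[X,X] = 1 (diagonal).
  r[X,Y] = 0.2 / (2.2583 · 1.633) = 0.2 / 3.6878 = 0.0542
  r[Y,Y] = 1 (diagonal).

R is symmetric with unit diagonal. Assembling:

R = [[1, 0.0542],
 [0.0542, 1]]


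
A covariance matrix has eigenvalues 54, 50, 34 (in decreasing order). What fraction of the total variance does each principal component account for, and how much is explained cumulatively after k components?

Step 1 — total variance = trace(Sigma) = Σ λ_i = 54 + 50 + 34 = 138.

Step 2 — fraction explained by component i = λ_i / Σ λ:
  PC1: 54/138 = 0.3913
  PC2: 50/138 = 0.3623
  PC3: 34/138 = 0.2464

Step 3 — cumulative fraction after k components = (λ_1 + ... + λ_k) / Σ λ:
  k = 1: 54/138 = 0.3913
  k = 2: (54 + 50)/138 = 104/138 = 0.7536
  k = 3: (54 + 50 + 34)/138 = 138/138 = 1

Summary (fraction, with percent):

explained: PC1 0.3913 (39.13%), PC2 0.3623 (36.23%), PC3 0.2464 (24.64%);  cumulative: 0.3913, 0.7536, 1


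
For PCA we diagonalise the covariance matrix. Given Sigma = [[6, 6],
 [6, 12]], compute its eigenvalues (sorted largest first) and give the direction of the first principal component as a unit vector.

Step 1 — characteristic polynomial of 2×2 Sigma:
  det(Sigma - λI) = λ² - trace · λ + det = 0.
  trace = 6 + 12 = 18, det = 6·12 - (6)² = 36.
Step 2 — discriminant:
  Δ = trace² - 4·det = 324 - 144 = 180.
Step 3 — eigenvalues:
  λ = (trace ± √Δ)/2 = (18 ± 13.4164)/2,
  λ_1 = 15.7082,  λ_2 = 2.2918.

Step 4 — unit eigenvector for λ_1: solve (Sigma - λ_1 I)v = 0. First row:
  (6 - 15.7082)·v_x + (6)·v_y = 0, i.e. (-9.7082)·v_x + (6)·v_y = 0,
  so v ∝ (b, λ_1 - a) = (6, 9.7082) = u.
  ||u|| = √((6)² + (9.7082)²) = √(130.2492) ≈ 11.4127,
  v_1 = u/||u|| ≈ (0.5257, 0.8507) (||v_1|| = 1).

λ_1 = 15.7082,  λ_2 = 2.2918;  v_1 ≈ (0.5257, 0.8507)


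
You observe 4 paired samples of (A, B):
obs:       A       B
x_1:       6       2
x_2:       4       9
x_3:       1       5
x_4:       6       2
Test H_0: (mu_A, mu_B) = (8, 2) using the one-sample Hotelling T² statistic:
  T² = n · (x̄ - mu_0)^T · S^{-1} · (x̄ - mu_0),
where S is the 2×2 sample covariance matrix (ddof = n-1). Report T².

Step 1 — sample mean vector:
  mean(A) = (6 + 4 + 1 + 6) / 4 = 17/4 = 4.25
  mean(B) = (2 + 9 + 5 + 2) / 4 = 18/4 = 4.5
  x̄ = (4.25, 4.5),  deviation x̄ - mu_0 = (4.25, 4.5) - (8, 2) = (-3.75, 2.5).

Step 2 — sample covariance matrix, S[i,j] = (1/(n-1)) · Σ_k (x_{k,i} - mean_i) · (x_{k,j} - mean_j), divisor n-1 = 3:
  S[A,A] = ((1.75)·(1.75) + (-0.25)·(-0.25) + (-3.25)·(-3.25) + (1.75)·(1.75)) / 3 = 16.75/3 = 5.5833
  S[A,B] = ((1.75)·(-2.5) + (-0.25)·(4.5) + (-3.25)·(0.5) + (1.75)·(-2.5)) / 3 = -11.5/3 = -3.8333
  S[B,B] = ((-2.5)·(-2.5) + (4.5)·(4.5) + (0.5)·(0.5) + (-2.5)·(-2.5)) / 3 = 33/3 = 11
  S = [[5.5833, -3.8333],
 [-3.8333, 11]].

Step 3 — invert S. det(S) = 5.5833·11 - (-3.8333)² = 46.7222.
  S^{-1} = (1/det) · [[d, -b], [-b, a]] = [[0.2354, 0.082],
 [0.082, 0.1195]].

Step 4 — quadratic form (x̄ - mu_0)^T · S^{-1} · (x̄ - mu_0):
  S^{-1} · (x̄ - mu_0) = (-0.6778, -0.0089),
  (x̄ - mu_0)^T · [...] = (-3.75)·(-0.6778) + (2.5)·(-0.0089) = 2.5193.

Step 5 — scale by n: T² = 4 · 2.5193 = 10.0773.

T² ≈ 10.0773


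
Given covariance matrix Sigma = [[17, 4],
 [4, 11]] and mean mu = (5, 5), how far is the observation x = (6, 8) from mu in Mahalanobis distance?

Step 1 — centre the observation: (x - mu) = (1, 3).

Step 2 — invert Sigma. det(Sigma) = 17·11 - (4)² = 171.
  Sigma^{-1} = (1/det) · [[d, -b], [-b, a]] = [[0.0643, -0.0234],
 [-0.0234, 0.0994]].

Step 3 — form the quadratic (x - mu)^T · Sigma^{-1} · (x - mu):
  Sigma^{-1} · (x - mu) = (-0.0058, 0.2749).
  (x - mu)^T · [Sigma^{-1} · (x - mu)] = (1)·(-0.0058) + (3)·(0.2749) = 0.8187.

Step 4 — take square root: d = √(0.8187) ≈ 0.9048.

d(x, mu) = √(0.8187) ≈ 0.9048


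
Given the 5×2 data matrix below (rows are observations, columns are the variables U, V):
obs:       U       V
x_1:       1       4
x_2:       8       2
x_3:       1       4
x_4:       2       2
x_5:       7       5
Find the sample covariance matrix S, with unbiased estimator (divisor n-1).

Step 1 — column means:
  mean(U) = (1 + 8 + 1 + 2 + 7) / 5 = 19/5 = 3.8
  mean(V) = (4 + 2 + 4 + 2 + 5) / 5 = 17/5 = 3.4

Step 2 — sample covariance S[i,j] = (1/(n-1)) · Σ_k (x_{k,i} - mean_i) · (x_{k,j} - mean_j), with n-1 = 4.
  S[U,U] = ((-2.8)·(-2.8) + (4.2)·(4.2) + (-2.8)·(-2.8) + (-1.8)·(-1.8) + (3.2)·(3.2)) / 4 = 46.8/4 = 11.7
  S[U,V] = ((-2.8)·(0.6) + (4.2)·(-1.4) + (-2.8)·(0.6) + (-1.8)·(-1.4) + (3.2)·(1.6)) / 4 = -1.6/4 = -0.4
  S[V,V] = ((0.6)·(0.6) + (-1.4)·(-1.4) + (0.6)·(0.6) + (-1.4)·(-1.4) + (1.6)·(1.6)) / 4 = 7.2/4 = 1.8

S is symmetric (S[j,i] = S[i,j]). Assembling:

S = [[11.7, -0.4],
 [-0.4, 1.8]]


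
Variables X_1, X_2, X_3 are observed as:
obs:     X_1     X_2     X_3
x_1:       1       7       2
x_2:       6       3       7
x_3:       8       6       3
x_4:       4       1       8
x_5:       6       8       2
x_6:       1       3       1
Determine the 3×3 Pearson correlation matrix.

Step 1 — column means:
  mean(X_1) = (1 + 6 + 8 + 4 + 6 + 1) / 6 = 26/6 = 4.3333
  mean(X_2) = (7 + 3 + 6 + 1 + 8 + 3) / 6 = 28/6 = 4.6667
  mean(X_3) = (2 + 7 + 3 + 8 + 2 + 1) / 6 = 23/6 = 3.8333

Step 2 — sample variances and covariances s[i,j] = (1/(n-1)) · Σ_k (x_{k,i} - mean_i) · (x_{k,j} - mean_j), with n-1 = 5:
  s[X_1,X_1] = ((-3.3333)·(-3.3333) + (1.6667)·(1.6667) + (3.6667)·(3.6667) + (-0.3333)·(-0.3333) + (1.6667)·(1.6667) + (-3.3333)·(-3.3333)) / 5 = 41.3333/5 = 8.2667
  s[X_1,X_2] = ((-3.3333)·(2.3333) + (1.6667)·(-1.6667) + (3.6667)·(1.3333) + (-0.3333)·(-3.6667) + (1.6667)·(3.3333) + (-3.3333)·(-1.6667)) / 5 = 6.6667/5 = 1.3333
  s[X_1,X_3] = ((-3.3333)·(-1.8333) + (1.6667)·(3.1667) + (3.6667)·(-0.8333) + (-0.3333)·(4.1667) + (1.6667)·(-1.8333) + (-3.3333)·(-2.8333)) / 5 = 13.3333/5 = 2.6667
  s[X_2,X_2] = ((2.3333)·(2.3333) + (-1.6667)·(-1.6667) + (1.3333)·(1.3333) + (-3.6667)·(-3.6667) + (3.3333)·(3.3333) + (-1.6667)·(-1.6667)) / 5 = 37.3333/5 = 7.4667
  s[X_2,X_3] = ((2.3333)·(-1.8333) + (-1.6667)·(3.1667) + (1.3333)·(-0.8333) + (-3.6667)·(4.1667) + (3.3333)·(-1.8333) + (-1.6667)·(-2.8333)) / 5 = -27.3333/5 = -5.4667
  s[X_3,X_3] = ((-1.8333)·(-1.8333) + (3.1667)·(3.1667) + (-0.8333)·(-0.8333) + (4.1667)·(4.1667) + (-1.8333)·(-1.8333) + (-2.8333)·(-2.8333)) / 5 = 42.8333/5 = 8.5667
  Sample standard deviations s_i = √(s[i,i]):
  s(X_1) = √(8.2667) = 2.8752
  s(X_2) = √(7.4667) = 2.7325
  s(X_3) = √(8.5667) = 2.9269

Step 3 — r_{ij} = s_{ij} / (s_i · s_j):
  r[X_1,X_1] = 1 (diagonal).
  r[X_1,X_2] = 1.3333 / (2.8752 · 2.7325) = 1.3333 / 7.8565 = 0.1697
  r[X_1,X_3] = 2.6667 / (2.8752 · 2.9269) = 2.6667 / 8.4153 = 0.3169
  r[X_2,X_2] = 1 (diagonal).
  r[X_2,X_3] = -5.4667 / (2.7325 · 2.9269) = -5.4667 / 7.9978 = -0.6835
  r[X_3,X_3] = 1 (diagonal).

R is symmetric with unit diagonal. Assembling:

R = [[1, 0.1697, 0.3169],
 [0.1697, 1, -0.6835],
 [0.3169, -0.6835, 1]]


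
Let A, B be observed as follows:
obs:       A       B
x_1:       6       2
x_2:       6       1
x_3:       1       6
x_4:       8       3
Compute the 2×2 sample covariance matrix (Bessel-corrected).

Step 1 — column means:
  mean(A) = (6 + 6 + 1 + 8) / 4 = 21/4 = 5.25
  mean(B) = (2 + 1 + 6 + 3) / 4 = 12/4 = 3

Step 2 — sample covariance S[i,j] = (1/(n-1)) · Σ_k (x_{k,i} - mean_i) · (x_{k,j} - mean_j), with n-1 = 3.
  S[A,A] = ((0.75)·(0.75) + (0.75)·(0.75) + (-4.25)·(-4.25) + (2.75)·(2.75)) / 3 = 26.75/3 = 8.9167
  S[A,B] = ((0.75)·(-1) + (0.75)·(-2) + (-4.25)·(3) + (2.75)·(0)) / 3 = -15/3 = -5
  S[B,B] = ((-1)·(-1) + (-2)·(-2) + (3)·(3) + (0)·(0)) / 3 = 14/3 = 4.6667

S is symmetric (S[j,i] = S[i,j]). Assembling:

S = [[8.9167, -5],
 [-5, 4.6667]]


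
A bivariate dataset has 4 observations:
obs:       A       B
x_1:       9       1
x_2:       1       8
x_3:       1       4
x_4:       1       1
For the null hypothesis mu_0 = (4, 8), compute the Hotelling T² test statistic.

Step 1 — sample mean vector:
  mean(A) = (9 + 1 + 1 + 1) / 4 = 12/4 = 3
  mean(B) = (1 + 8 + 4 + 1) / 4 = 14/4 = 3.5
  x̄ = (3, 3.5),  deviation x̄ - mu_0 = (3, 3.5) - (4, 8) = (-1, -4.5).

Step 2 — sample covariance matrix, S[i,j] = (1/(n-1)) · Σ_k (x_{k,i} - mean_i) · (x_{k,j} - mean_j), divisor n-1 = 3:
  S[A,A] = ((6)·(6) + (-2)·(-2) + (-2)·(-2) + (-2)·(-2)) / 3 = 48/3 = 16
  S[A,B] = ((6)·(-2.5) + (-2)·(4.5) + (-2)·(0.5) + (-2)·(-2.5)) / 3 = -20/3 = -6.6667
  S[B,B] = ((-2.5)·(-2.5) + (4.5)·(4.5) + (0.5)·(0.5) + (-2.5)·(-2.5)) / 3 = 33/3 = 11
  S = [[16, -6.6667],
 [-6.6667, 11]].

Step 3 — invert S. det(S) = 16·11 - (-6.6667)² = 131.5556.
  S^{-1} = (1/det) · [[d, -b], [-b, a]] = [[0.0836, 0.0507],
 [0.0507, 0.1216]].

Step 4 — quadratic form (x̄ - mu_0)^T · S^{-1} · (x̄ - mu_0):
  S^{-1} · (x̄ - mu_0) = (-0.3117, -0.598),
  (x̄ - mu_0)^T · [...] = (-1)·(-0.3117) + (-4.5)·(-0.598) = 3.0025.

Step 5 — scale by n: T² = 4 · 3.0025 = 12.0101.

T² ≈ 12.0101


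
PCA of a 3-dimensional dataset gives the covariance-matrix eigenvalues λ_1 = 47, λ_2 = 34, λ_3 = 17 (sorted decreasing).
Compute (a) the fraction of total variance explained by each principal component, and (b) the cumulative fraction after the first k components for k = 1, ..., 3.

Step 1 — total variance = trace(Sigma) = Σ λ_i = 47 + 34 + 17 = 98.

Step 2 — fraction explained by component i = λ_i / Σ λ:
  PC1: 47/98 = 0.4796
  PC2: 34/98 = 0.3469
  PC3: 17/98 = 0.1735

Step 3 — cumulative fraction after k components = (λ_1 + ... + λ_k) / Σ λ:
  k = 1: 47/98 = 0.4796
  k = 2: (47 + 34)/98 = 81/98 = 0.8265
  k = 3: (47 + 34 + 17)/98 = 98/98 = 1

Summary (fraction, with percent):

explained: PC1 0.4796 (47.96%), PC2 0.3469 (34.69%), PC3 0.1735 (17.35%);  cumulative: 0.4796, 0.8265, 1


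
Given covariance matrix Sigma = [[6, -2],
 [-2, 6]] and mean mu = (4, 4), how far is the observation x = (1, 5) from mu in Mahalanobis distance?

Step 1 — centre the observation: (x - mu) = (-3, 1).

Step 2 — invert Sigma. det(Sigma) = 6·6 - (-2)² = 32.
  Sigma^{-1} = (1/det) · [[d, -b], [-b, a]] = [[0.1875, 0.0625],
 [0.0625, 0.1875]].

Step 3 — form the quadratic (x - mu)^T · Sigma^{-1} · (x - mu):
  Sigma^{-1} · (x - mu) = (-0.5, 0).
  (x - mu)^T · [Sigma^{-1} · (x - mu)] = (-3)·(-0.5) + (1)·(0) = 1.5.

Step 4 — take square root: d = √(1.5) ≈ 1.2247.

d(x, mu) = √(1.5) ≈ 1.2247


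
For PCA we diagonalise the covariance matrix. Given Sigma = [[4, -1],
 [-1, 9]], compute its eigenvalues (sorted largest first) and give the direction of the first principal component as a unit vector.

Step 1 — characteristic polynomial of 2×2 Sigma:
  det(Sigma - λI) = λ² - trace · λ + det = 0.
  trace = 4 + 9 = 13, det = 4·9 - (-1)² = 35.
Step 2 — discriminant:
  Δ = trace² - 4·det = 169 - 140 = 29.
Step 3 — eigenvalues:
  λ = (trace ± √Δ)/2 = (13 ± 5.3852)/2,
  λ_1 = 9.1926,  λ_2 = 3.8074.

Step 4 — unit eigenvector for λ_1: solve (Sigma - λ_1 I)v = 0. First row:
  (4 - 9.1926)·v_x + (-1)·v_y = 0, i.e. (-5.1926)·v_x + (-1)·v_y = 0,
  so v ∝ (b, λ_1 - a) = (-1, 5.1926); multiply by -1 so the first entry is positive: u = (1, -5.1926).
  ||u|| = √((1)² + (-5.1926)²) = √(27.9629) ≈ 5.288,
  v_1 = u/||u|| ≈ (0.1891, -0.982) (||v_1|| = 1).

λ_1 = 9.1926,  λ_2 = 3.8074;  v_1 ≈ (0.1891, -0.982)


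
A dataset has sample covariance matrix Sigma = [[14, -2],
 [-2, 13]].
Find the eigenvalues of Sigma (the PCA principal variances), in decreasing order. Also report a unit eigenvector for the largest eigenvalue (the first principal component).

Step 1 — characteristic polynomial of 2×2 Sigma:
  det(Sigma - λI) = λ² - trace · λ + det = 0.
  trace = 14 + 13 = 27, det = 14·13 - (-2)² = 178.
Step 2 — discriminant:
  Δ = trace² - 4·det = 729 - 712 = 17.
Step 3 — eigenvalues:
  λ = (trace ± √Δ)/2 = (27 ± 4.1231)/2,
  λ_1 = 15.5616,  λ_2 = 11.4384.

Step 4 — unit eigenvector for λ_1: solve (Sigma - λ_1 I)v = 0. First row:
  (14 - 15.5616)·v_x + (-2)·v_y = 0, i.e. (-1.5616)·v_x + (-2)·v_y = 0,
  so v ∝ (b, λ_1 - a) = (-2, 1.5616); multiply by -1 so the first entry is positive: u = (2, -1.5616).
  ||u|| = √((2)² + (-1.5616)²) = √(6.4384) ≈ 2.5374,
  v_1 = u/||u|| ≈ (0.7882, -0.6154) (||v_1|| = 1).

λ_1 = 15.5616,  λ_2 = 11.4384;  v_1 ≈ (0.7882, -0.6154)


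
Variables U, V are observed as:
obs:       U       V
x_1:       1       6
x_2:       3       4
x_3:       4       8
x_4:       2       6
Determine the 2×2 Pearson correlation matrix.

Step 1 — column means:
  mean(U) = (1 + 3 + 4 + 2) / 4 = 10/4 = 2.5
  mean(V) = (6 + 4 + 8 + 6) / 4 = 24/4 = 6

Step 2 — sample variances and covariances s[i,j] = (1/(n-1)) · Σ_k (x_{k,i} - mean_i) · (x_{k,j} - mean_j), with n-1 = 3:
  s[U,U] = ((-1.5)·(-1.5) + (0.5)·(0.5) + (1.5)·(1.5) + (-0.5)·(-0.5)) / 3 = 5/3 = 1.6667
  s[U,V] = ((-1.5)·(0) + (0.5)·(-2) + (1.5)·(2) + (-0.5)·(0)) / 3 = 2/3 = 0.6667
  s[V,V] = ((0)·(0) + (-2)·(-2) + (2)·(2) + (0)·(0)) / 3 = 8/3 = 2.6667
  Sample standard deviations s_i = √(s[i,i]):
  s(U) = √(1.6667) = 1.291
  s(V) = √(2.6667) = 1.633

Step 3 — r_{ij} = s_{ij} / (s_i · s_j):
  r[U,U] = 1 (diagonal).
  r[U,V] = 0.6667 / (1.291 · 1.633) = 0.6667 / 2.1082 = 0.3162
  r[V,V] = 1 (diagonal).

R is symmetric with unit diagonal. Assembling:

R = [[1, 0.3162],
 [0.3162, 1]]


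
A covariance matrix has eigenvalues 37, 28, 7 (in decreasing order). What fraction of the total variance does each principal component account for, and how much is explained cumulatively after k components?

Step 1 — total variance = trace(Sigma) = Σ λ_i = 37 + 28 + 7 = 72.

Step 2 — fraction explained by component i = λ_i / Σ λ:
  PC1: 37/72 = 0.5139
  PC2: 28/72 = 0.3889
  PC3: 7/72 = 0.0972

Step 3 — cumulative fraction after k components = (λ_1 + ... + λ_k) / Σ λ:
  k = 1: 37/72 = 0.5139
  k = 2: (37 + 28)/72 = 65/72 = 0.9028
  k = 3: (37 + 28 + 7)/72 = 72/72 = 1

Summary (fraction, with percent):

explained: PC1 0.5139 (51.39%), PC2 0.3889 (38.89%), PC3 0.0972 (9.72%);  cumulative: 0.5139, 0.9028, 1


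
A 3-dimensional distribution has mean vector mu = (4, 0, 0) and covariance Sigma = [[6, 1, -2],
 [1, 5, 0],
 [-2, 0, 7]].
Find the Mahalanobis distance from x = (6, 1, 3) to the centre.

Step 1 — centre the observation: (x - mu) = (2, 1, 3).

Step 2 — invert Sigma (cofactor / det for 3×3, or solve directly):
  Sigma^{-1} = [[0.1913, -0.0383, 0.0546],
 [-0.0383, 0.2077, -0.0109],
 [0.0546, -0.0109, 0.1585]].

Step 3 — form the quadratic (x - mu)^T · Sigma^{-1} · (x - mu):
  Sigma^{-1} · (x - mu) = (0.5082, 0.0984, 0.5738).
  (x - mu)^T · [Sigma^{-1} · (x - mu)] = (2)·(0.5082) + (1)·(0.0984) + (3)·(0.5738) = 2.8361.

Step 4 — take square root: d = √(2.8361) ≈ 1.6841.

d(x, mu) = √(2.8361) ≈ 1.6841


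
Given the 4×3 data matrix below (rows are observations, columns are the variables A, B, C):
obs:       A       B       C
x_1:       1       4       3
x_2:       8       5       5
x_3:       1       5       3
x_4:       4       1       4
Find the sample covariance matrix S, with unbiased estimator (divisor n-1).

Step 1 — column means:
  mean(A) = (1 + 8 + 1 + 4) / 4 = 14/4 = 3.5
  mean(B) = (4 + 5 + 5 + 1) / 4 = 15/4 = 3.75
  mean(C) = (3 + 5 + 3 + 4) / 4 = 15/4 = 3.75

Step 2 — sample covariance S[i,j] = (1/(n-1)) · Σ_k (x_{k,i} - mean_i) · (x_{k,j} - mean_j), with n-1 = 3.
  S[A,A] = ((-2.5)·(-2.5) + (4.5)·(4.5) + (-2.5)·(-2.5) + (0.5)·(0.5)) / 3 = 33/3 = 11
  S[A,B] = ((-2.5)·(0.25) + (4.5)·(1.25) + (-2.5)·(1.25) + (0.5)·(-2.75)) / 3 = 0.5/3 = 0.1667
  S[A,C] = ((-2.5)·(-0.75) + (4.5)·(1.25) + (-2.5)·(-0.75) + (0.5)·(0.25)) / 3 = 9.5/3 = 3.1667
  S[B,B] = ((0.25)·(0.25) + (1.25)·(1.25) + (1.25)·(1.25) + (-2.75)·(-2.75)) / 3 = 10.75/3 = 3.5833
  S[B,C] = ((0.25)·(-0.75) + (1.25)·(1.25) + (1.25)·(-0.75) + (-2.75)·(0.25)) / 3 = -0.25/3 = -0.0833
  S[C,C] = ((-0.75)·(-0.75) + (1.25)·(1.25) + (-0.75)·(-0.75) + (0.25)·(0.25)) / 3 = 2.75/3 = 0.9167

S is symmetric (S[j,i] = S[i,j]). Assembling:

S = [[11, 0.1667, 3.1667],
 [0.1667, 3.5833, -0.0833],
 [3.1667, -0.0833, 0.9167]]


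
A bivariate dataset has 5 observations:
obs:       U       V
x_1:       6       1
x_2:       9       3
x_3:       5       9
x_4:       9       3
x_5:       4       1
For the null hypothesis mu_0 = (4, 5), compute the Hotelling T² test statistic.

Step 1 — sample mean vector:
  mean(U) = (6 + 9 + 5 + 9 + 4) / 5 = 33/5 = 6.6
  mean(V) = (1 + 3 + 9 + 3 + 1) / 5 = 17/5 = 3.4
  x̄ = (6.6, 3.4),  deviation x̄ - mu_0 = (6.6, 3.4) - (4, 5) = (2.6, -1.6).

Step 2 — sample covariance matrix, S[i,j] = (1/(n-1)) · Σ_k (x_{k,i} - mean_i) · (x_{k,j} - mean_j), divisor n-1 = 4:
  S[U,U] = ((-0.6)·(-0.6) + (2.4)·(2.4) + (-1.6)·(-1.6) + (2.4)·(2.4) + (-2.6)·(-2.6)) / 4 = 21.2/4 = 5.3
  S[U,V] = ((-0.6)·(-2.4) + (2.4)·(-0.4) + (-1.6)·(5.6) + (2.4)·(-0.4) + (-2.6)·(-2.4)) / 4 = -3.2/4 = -0.8
  S[V,V] = ((-2.4)·(-2.4) + (-0.4)·(-0.4) + (5.6)·(5.6) + (-0.4)·(-0.4) + (-2.4)·(-2.4)) / 4 = 43.2/4 = 10.8
  S = [[5.3, -0.8],
 [-0.8, 10.8]].

Step 3 — invert S. det(S) = 5.3·10.8 - (-0.8)² = 56.6.
  S^{-1} = (1/det) · [[d, -b], [-b, a]] = [[0.1908, 0.0141],
 [0.0141, 0.0936]].

Step 4 — quadratic form (x̄ - mu_0)^T · S^{-1} · (x̄ - mu_0):
  S^{-1} · (x̄ - mu_0) = (0.4735, -0.1131),
  (x̄ - mu_0)^T · [...] = (2.6)·(0.4735) + (-1.6)·(-0.1131) = 1.412.

Step 5 — scale by n: T² = 5 · 1.412 = 7.0601.

T² ≈ 7.0601


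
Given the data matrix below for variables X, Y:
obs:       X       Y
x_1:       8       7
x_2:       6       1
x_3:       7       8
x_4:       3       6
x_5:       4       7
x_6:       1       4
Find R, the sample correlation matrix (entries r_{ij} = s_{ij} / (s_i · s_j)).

Step 1 — column means:
  mean(X) = (8 + 6 + 7 + 3 + 4 + 1) / 6 = 29/6 = 4.8333
  mean(Y) = (7 + 1 + 8 + 6 + 7 + 4) / 6 = 33/6 = 5.5

Step 2 — sample variances and covariances s[i,j] = (1/(n-1)) · Σ_k (x_{k,i} - mean_i) · (x_{k,j} - mean_j), with n-1 = 5:
  s[X,X] = ((3.1667)·(3.1667) + (1.1667)·(1.1667) + (2.1667)·(2.1667) + (-1.8333)·(-1.8333) + (-0.8333)·(-0.8333) + (-3.8333)·(-3.8333)) / 5 = 34.8333/5 = 6.9667
  s[X,Y] = ((3.1667)·(1.5) + (1.1667)·(-4.5) + (2.1667)·(2.5) + (-1.8333)·(0.5) + (-0.8333)·(1.5) + (-3.8333)·(-1.5)) / 5 = 8.5/5 = 1.7
  s[Y,Y] = ((1.5)·(1.5) + (-4.5)·(-4.5) + (2.5)·(2.5) + (0.5)·(0.5) + (1.5)·(1.5) + (-1.5)·(-1.5)) / 5 = 33.5/5 = 6.7
  Sample standard deviations s_i = √(s[i,i]):
  s(X) = √(6.9667) = 2.6394
  s(Y) = √(6.7) = 2.5884

Step 3 — r_{ij} = s_{ij} / (s_i · s_j):
  r[X,X] = 1 (diagonal).
  r[X,Y] = 1.7 / (2.6394 · 2.5884) = 1.7 / 6.832 = 0.2488
  r[Y,Y] = 1 (diagonal).

R is symmetric with unit diagonal. Assembling:

R = [[1, 0.2488],
 [0.2488, 1]]


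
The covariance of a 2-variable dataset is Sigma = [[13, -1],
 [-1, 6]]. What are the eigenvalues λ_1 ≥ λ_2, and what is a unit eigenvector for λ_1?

Step 1 — characteristic polynomial of 2×2 Sigma:
  det(Sigma - λI) = λ² - trace · λ + det = 0.
  trace = 13 + 6 = 19, det = 13·6 - (-1)² = 77.
Step 2 — discriminant:
  Δ = trace² - 4·det = 361 - 308 = 53.
Step 3 — eigenvalues:
  λ = (trace ± √Δ)/2 = (19 ± 7.2801)/2,
  λ_1 = 13.1401,  λ_2 = 5.8599.

Step 4 — unit eigenvector for λ_1: solve (Sigma - λ_1 I)v = 0. First row:
  (13 - 13.1401)·v_x + (-1)·v_y = 0, i.e. (-0.1401)·v_x + (-1)·v_y = 0,
  so v ∝ (b, λ_1 - a) = (-1, 0.1401); multiply by -1 so the first entry is positive: u = (1, -0.1401).
  ||u|| = √((1)² + (-0.1401)²) = √(1.0196) ≈ 1.0098,
  v_1 = u/||u|| ≈ (0.9903, -0.1387) (||v_1|| = 1).

λ_1 = 13.1401,  λ_2 = 5.8599;  v_1 ≈ (0.9903, -0.1387)
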